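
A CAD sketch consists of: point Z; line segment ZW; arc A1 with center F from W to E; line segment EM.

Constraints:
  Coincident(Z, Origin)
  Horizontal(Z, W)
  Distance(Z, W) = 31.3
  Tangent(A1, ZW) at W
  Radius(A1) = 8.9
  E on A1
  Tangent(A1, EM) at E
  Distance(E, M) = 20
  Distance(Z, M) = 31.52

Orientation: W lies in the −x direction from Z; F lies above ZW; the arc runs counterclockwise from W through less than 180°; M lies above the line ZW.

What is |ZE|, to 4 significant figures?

23.65

Z is at the origin; ZW is horizontal with |ZW| = 31.3 and W on the −x side, so W = (-31.30, 0.000). Tangency of A1 to ZW means the radius FW is perpendicular to ZW, so F = W + (0, 8.9) = (-31.30, 8.900). Since FE ⟂ EM (tangency), |FM| = √(8.9² + 20.0²) = 21.89 regardless of where E sits on A1. So M lies on both circle(Z, 31.52) and circle(F, 21.89); the above-ZW intersection is M = (-17.72, 26.07). E is the foot of the tangent from M: E = (-22.68, 6.693).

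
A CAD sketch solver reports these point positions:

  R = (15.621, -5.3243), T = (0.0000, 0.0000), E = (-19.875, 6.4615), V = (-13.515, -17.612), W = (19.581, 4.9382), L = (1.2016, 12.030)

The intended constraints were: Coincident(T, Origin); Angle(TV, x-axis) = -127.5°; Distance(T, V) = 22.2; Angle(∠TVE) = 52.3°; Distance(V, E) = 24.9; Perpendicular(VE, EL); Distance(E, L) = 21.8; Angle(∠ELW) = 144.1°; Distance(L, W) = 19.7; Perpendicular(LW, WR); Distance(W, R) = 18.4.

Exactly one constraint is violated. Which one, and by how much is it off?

Distance(W, R) = 18.4 — off by 7.40.

T = (0.00, 0.00) ✓; TV at -127.5° ✓; |TV| = 22.20 ✓; ∠TVE = 52.30° ✓; |VE| = 24.90 ✓; ∠(VE, EL) = 90.00° ✓; |EL| = 21.80 ✓; ∠ELW = 144.1° ✓; |LW| = 19.70 ✓; ∠(LW, WR) = 90.00° ✓; |WR| = 11.00 ✗.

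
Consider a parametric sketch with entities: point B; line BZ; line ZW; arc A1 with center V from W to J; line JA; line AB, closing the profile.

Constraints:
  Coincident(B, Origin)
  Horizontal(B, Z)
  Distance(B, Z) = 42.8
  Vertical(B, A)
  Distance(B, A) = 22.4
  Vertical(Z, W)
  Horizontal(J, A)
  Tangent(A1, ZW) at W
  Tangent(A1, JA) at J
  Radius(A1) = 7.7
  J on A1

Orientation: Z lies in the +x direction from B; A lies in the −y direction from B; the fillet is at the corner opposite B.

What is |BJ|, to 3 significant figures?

41.6

The virtual corner opposite B is at (42.8, -22.4). The tangent condition forces VW to be normal to ZW and A1 meets JA tangentially, so VJ is at right angles to JA, with radius 7.7, so the center V sits 7.7 in from both sides at V = (35.1, -14.7). That places the tangent points at W = (42.8, -14.7) on ZW and J = (35.1, -22.4) on JA. Then |BJ| = |J − B| = 41.6.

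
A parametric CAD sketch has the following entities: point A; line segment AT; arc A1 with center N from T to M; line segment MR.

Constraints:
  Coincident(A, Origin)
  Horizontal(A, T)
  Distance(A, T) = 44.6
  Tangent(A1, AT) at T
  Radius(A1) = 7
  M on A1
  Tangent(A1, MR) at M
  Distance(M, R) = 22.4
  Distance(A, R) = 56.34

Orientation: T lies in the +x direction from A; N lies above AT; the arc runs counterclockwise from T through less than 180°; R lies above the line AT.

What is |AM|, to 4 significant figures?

52.14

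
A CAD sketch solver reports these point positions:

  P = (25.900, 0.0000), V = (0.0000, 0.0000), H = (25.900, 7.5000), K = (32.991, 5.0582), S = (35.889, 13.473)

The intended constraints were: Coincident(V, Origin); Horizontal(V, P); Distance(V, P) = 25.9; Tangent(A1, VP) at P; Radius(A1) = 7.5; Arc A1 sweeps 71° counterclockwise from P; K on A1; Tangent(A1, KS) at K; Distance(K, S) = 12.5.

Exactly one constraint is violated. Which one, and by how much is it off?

Distance(K, S) = 12.5 — off by 3.60.

V = (0.00, 0.00) ✓; V.y = 0.00, P.y = 0.00 ✓; |VP| = 25.90 ✓; ∠(HP, PV) = 90.00° ✓; |HP| = 7.500 ✓; bearing(H→K) − bearing(H→P) = 71.00° ✓; |HK| = 7.500 ✓; ∠(HK, KS) = 90.00° ✓; |KS| = 8.900 ✗.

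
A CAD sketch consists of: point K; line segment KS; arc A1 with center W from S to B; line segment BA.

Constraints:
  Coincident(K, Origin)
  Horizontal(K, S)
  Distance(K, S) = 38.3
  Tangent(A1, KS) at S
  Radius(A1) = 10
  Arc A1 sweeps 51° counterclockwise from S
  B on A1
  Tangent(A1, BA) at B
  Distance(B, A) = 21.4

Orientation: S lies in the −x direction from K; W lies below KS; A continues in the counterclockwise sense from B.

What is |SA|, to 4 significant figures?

29.41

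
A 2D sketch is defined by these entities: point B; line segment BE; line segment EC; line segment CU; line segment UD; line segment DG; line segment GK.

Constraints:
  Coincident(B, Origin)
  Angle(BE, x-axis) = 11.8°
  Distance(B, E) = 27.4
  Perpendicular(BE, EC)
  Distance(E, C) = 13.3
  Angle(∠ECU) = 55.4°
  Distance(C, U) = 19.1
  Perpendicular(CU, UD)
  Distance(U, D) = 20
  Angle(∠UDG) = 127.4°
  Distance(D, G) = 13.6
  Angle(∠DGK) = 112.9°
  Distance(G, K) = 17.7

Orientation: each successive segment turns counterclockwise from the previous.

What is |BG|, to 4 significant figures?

39.45

B is at the origin; BE runs at 11.8° with length 27.4, so E = (26.82, 5.603). The perpendicularity gives EC at right angles to BE, so EC runs at 101.8°; with |EC| = 13.3, C = (24.10, 18.62). ∠ECU = 55.4° gives CU at -133.6° from the x-axis; with |CU| = 19.1, U = (10.93, 4.790). CU ⟂ UD, so UD runs at -43.60°; with |UD| = 20.0, D = (25.41, -9.002). ∠UDG = 127.4° gives DG at 9.000° from the x-axis; with |DG| = 13.6, G = (38.85, -6.874). Then |BG| = |G − B| = 39.45.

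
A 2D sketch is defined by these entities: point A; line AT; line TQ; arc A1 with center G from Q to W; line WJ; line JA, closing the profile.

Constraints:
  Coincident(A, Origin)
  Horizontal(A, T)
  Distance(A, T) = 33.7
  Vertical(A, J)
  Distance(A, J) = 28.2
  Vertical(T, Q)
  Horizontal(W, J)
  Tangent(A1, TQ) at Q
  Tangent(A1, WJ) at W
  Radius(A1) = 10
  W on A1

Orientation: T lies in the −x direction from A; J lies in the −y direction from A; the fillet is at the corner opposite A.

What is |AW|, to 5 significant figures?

36.837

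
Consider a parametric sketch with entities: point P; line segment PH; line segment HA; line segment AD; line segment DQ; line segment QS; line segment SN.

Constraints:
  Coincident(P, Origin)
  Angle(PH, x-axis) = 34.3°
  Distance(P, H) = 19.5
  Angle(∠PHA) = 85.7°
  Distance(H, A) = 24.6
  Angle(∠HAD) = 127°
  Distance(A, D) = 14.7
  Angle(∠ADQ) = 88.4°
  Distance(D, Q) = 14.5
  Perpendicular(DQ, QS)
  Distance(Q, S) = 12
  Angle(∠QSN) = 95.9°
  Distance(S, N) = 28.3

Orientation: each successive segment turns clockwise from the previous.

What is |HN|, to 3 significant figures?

36.9

DQ is perpendicular to QS, so QS runs at 65.4°; with |QS| = 12.0, S = (14.5, -6.90). ∠QSN = 95.9° gives SN at -18.7° from the x-axis; with |SN| = 28.3, N = (41.3, -16.0). Then |HN| = |N − H| = 36.9.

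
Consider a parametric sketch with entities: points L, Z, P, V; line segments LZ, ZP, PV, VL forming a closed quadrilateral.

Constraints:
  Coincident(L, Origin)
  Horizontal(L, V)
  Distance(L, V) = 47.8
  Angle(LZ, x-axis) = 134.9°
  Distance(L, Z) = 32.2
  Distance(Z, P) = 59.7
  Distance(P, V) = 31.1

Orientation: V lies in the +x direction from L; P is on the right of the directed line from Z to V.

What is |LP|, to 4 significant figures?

27.61

L is at the origin; LV is horizontal with |LV| = 47.8 and V in +x, so V = (47.8, 0). LZ runs at 134.9° with |LZ| = 32.2, so Z = (-22.73, 22.81). P is determined by |ZP| = 59.7 and |PV| = 31.1 together: it lies at the intersection of circle(Z, 59.7) and circle(V, 31.1). With |ZV| = 74.13, the foot of the radical line on ZV is 54.58 from Z and the perpendicular offset is √(59.7² − 54.58²) = 24.19. Taking the right-of-ZV solution: P = (21.76, -17.00).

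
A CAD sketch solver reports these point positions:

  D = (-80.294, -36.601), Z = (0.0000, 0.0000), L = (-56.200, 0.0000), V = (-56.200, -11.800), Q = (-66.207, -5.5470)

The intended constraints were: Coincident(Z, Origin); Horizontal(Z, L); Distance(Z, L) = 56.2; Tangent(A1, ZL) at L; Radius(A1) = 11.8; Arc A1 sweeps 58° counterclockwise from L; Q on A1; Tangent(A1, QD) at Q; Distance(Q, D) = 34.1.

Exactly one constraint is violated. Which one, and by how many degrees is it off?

Tangent(A1, QD) at Q — off by 7.60°.

Z = (0.00, 0.00) ✓; Z.y = 0.00, L.y = 0.00 ✓; |ZL| = 56.20 ✓; ∠(VL, LZ) = 90.00° ✓; |VL| = 11.80 ✓; bearing(V→Q) − bearing(V→L) = 58.00° ✓; |VQ| = 11.80 ✓; ∠(VQ, QD) = 82.40° ✗; |QD| = 34.10 ✓.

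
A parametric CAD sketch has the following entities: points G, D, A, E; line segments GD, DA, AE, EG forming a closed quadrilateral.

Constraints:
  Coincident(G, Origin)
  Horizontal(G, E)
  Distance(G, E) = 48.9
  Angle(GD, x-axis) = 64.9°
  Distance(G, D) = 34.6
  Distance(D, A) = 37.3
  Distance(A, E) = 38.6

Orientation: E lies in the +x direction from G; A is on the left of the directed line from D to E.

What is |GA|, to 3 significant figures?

64.1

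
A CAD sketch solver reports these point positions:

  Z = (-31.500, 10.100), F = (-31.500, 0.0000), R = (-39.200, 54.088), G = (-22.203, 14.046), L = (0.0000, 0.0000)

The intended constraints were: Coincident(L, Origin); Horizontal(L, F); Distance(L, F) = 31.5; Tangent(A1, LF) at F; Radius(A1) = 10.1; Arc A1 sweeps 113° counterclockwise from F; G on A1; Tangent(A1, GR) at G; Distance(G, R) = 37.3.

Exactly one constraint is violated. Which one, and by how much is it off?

Distance(G, R) = 37.3 — off by 6.20.

L = (0.00, 0.00) ✓; L.y = 0.00, F.y = 0.00 ✓; |LF| = 31.50 ✓; ∠(ZF, FL) = 90.00° ✓; |ZF| = 10.10 ✓; bearing(Z→G) − bearing(Z→F) = 113.0° ✓; |ZG| = 10.10 ✓; ∠(ZG, GR) = 90.00° ✓; |GR| = 43.50 ✗.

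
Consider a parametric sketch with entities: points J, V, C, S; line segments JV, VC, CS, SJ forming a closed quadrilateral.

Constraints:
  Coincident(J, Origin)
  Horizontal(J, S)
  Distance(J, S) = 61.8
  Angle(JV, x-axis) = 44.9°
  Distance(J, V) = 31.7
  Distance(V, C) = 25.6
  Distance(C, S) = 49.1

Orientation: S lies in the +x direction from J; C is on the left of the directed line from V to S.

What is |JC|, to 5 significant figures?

57.155

Checks: J = (0.00, 0.00) ✓; |VC| = 25.60 ✓; |CS| = 49.10 ✓.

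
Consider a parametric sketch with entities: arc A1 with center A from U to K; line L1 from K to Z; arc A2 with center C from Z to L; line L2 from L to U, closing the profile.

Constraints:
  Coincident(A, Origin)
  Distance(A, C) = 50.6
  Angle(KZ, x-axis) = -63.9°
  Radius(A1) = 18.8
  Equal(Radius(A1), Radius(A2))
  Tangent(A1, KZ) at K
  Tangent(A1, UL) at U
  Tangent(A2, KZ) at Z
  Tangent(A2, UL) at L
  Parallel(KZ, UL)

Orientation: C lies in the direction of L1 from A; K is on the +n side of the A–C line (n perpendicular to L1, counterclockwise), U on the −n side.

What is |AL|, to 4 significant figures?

53.98

Tangency of A1 to both parallel lines with radius 18.8 puts K and U at A ± 18.8·n: K = (16.88, 8.271), U = (-16.88, -8.271). Equal radii place Z and L the same way about C: Z = C + 18.8·n = (39.14, -37.17), L = C − 18.8·n = (5.378, -53.71). Then |AL| = |L − A| = 53.98.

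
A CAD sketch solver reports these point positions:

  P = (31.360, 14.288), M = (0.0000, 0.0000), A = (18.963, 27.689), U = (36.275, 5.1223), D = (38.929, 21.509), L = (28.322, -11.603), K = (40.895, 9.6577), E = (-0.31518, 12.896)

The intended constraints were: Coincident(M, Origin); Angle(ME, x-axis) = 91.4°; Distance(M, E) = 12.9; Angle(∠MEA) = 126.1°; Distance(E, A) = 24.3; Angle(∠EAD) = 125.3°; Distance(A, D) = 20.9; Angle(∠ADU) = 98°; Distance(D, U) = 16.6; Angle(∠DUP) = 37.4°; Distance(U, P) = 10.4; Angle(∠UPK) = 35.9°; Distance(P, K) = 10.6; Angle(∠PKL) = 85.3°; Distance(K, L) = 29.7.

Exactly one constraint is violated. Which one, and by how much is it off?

Distance(K, L) = 29.7 — off by 5.00.

M = (0.00, 0.00) ✓; ME at 91.40° ✓; |ME| = 12.90 ✓; ∠MEA = 126.1° ✓; |EA| = 24.30 ✓; ∠EAD = 125.3° ✓; |AD| = 20.90 ✓; ∠ADU = 98.00° ✓; |DU| = 16.60 ✓; ∠DUP = 37.40° ✓; |UP| = 10.40 ✓; ∠UPK = 35.90° ✓; |PK| = 10.60 ✓; ∠PKL = 85.30° ✓; |KL| = 24.70 ✗.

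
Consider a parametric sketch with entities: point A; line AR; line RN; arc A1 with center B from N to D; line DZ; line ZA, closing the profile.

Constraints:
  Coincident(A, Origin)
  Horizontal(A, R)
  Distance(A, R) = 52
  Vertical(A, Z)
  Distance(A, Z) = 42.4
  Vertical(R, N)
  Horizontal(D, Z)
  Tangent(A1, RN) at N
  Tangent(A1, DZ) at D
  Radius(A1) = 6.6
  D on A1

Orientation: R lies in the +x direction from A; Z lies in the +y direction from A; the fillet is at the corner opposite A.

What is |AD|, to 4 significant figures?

62.12

A is at the origin; A and R share the same y with |AR| = 52.0 and R on the +x side, so R = (52.00, 0.000). AZ is vertical with |AZ| = 42.4 and Z on the +y side, so Z = (0.000, 42.40). The virtual corner opposite A is at (52.00, 42.40). Since A1 is tangent to RN there, BN ⟂ RN and since A1 is tangent to DZ there, BD ⟂ DZ, with radius 6.6, so the center B sits 6.6 in from both sides at B = (45.40, 35.80). That places the tangent points at N = (52.00, 35.80) on RN and D = (45.40, 42.40) on DZ. Then |AD| = |D − A| = 62.12.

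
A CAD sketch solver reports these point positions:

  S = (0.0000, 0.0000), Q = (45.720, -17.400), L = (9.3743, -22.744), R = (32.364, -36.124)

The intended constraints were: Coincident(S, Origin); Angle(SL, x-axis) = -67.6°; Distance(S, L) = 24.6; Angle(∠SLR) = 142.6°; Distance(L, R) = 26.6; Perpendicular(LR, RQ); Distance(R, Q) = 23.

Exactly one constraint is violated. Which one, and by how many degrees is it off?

Perpendicular(LR, RQ) — off by 5.30°.

S = (0.00, 0.00) ✓; SL at -67.60° ✓; |SL| = 24.60 ✓; ∠SLR = 142.6° ✓; |LR| = 26.60 ✓; ∠(LR, RQ) = 84.70° ✗; |RQ| = 23.00 ✓.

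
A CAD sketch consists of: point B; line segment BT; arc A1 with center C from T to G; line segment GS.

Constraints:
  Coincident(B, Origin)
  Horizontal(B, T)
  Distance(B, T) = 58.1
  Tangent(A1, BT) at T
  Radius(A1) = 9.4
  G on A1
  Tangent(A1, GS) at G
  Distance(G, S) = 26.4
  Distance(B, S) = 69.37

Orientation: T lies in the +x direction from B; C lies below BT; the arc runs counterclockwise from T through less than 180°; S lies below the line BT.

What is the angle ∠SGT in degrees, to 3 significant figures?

125°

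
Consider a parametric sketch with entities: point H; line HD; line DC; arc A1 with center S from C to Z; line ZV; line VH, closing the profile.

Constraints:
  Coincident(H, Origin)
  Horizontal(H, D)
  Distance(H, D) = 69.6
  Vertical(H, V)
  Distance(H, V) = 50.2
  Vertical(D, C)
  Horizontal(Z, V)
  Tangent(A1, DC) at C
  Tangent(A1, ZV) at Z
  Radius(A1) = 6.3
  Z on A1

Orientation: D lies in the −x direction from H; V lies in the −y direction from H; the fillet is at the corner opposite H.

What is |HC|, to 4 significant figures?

82.29

H is at the origin; HD is horizontal with |HD| = 69.6 and D on the −x side, so D = (-69.60, 0.000). H and V share the same x with |HV| = 50.2 and V on the −y side, so V = (0.000, -50.20). The virtual corner opposite H is at (-69.60, -50.20). Since A1 is tangent to DC there, SC ⟂ DC and the tangent condition forces SZ to be normal to ZV, with radius 6.3, so the center S sits 6.3 in from both sides at S = (-63.30, -43.90). That places the tangent points at C = (-69.60, -43.90) on DC and Z = (-63.30, -50.20) on ZV. Then |HC| = |C − H| = 82.29.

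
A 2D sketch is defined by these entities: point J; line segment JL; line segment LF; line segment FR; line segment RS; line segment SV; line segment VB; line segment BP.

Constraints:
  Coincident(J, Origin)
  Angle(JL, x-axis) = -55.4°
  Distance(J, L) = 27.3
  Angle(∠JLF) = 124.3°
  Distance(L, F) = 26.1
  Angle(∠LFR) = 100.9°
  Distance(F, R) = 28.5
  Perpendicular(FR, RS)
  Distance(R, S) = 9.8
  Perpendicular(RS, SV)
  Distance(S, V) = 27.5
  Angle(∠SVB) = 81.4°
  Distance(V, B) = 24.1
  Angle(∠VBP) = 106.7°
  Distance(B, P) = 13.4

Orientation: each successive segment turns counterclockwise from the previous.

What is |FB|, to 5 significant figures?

14.765

J is at the origin; JL runs at -55.4° with length 27.3, so L = (15.502, -22.472). ∠JLF = 124.3° gives LF at 0.30000° from the x-axis; with |LF| = 26.1, F = (41.602, -22.335). ∠LFR = 100.9° gives FR at 79.400° from the x-axis; with |FR| = 28.5, R = (46.844, 5.6787). FR is perpendicular to RS, so RS runs at 169.40°; with |RS| = 9.8, S = (37.212, 7.4814). The perpendicularity gives SV at right angles to RS, so SV runs at -100.60°; with |SV| = 27.5, V = (32.153, -19.549). ∠SVB = 81.4° gives VB at -2.0000° from the x-axis; with |VB| = 24.1, B = (56.238, -20.390). Then |FB| = |B − F| = 14.765.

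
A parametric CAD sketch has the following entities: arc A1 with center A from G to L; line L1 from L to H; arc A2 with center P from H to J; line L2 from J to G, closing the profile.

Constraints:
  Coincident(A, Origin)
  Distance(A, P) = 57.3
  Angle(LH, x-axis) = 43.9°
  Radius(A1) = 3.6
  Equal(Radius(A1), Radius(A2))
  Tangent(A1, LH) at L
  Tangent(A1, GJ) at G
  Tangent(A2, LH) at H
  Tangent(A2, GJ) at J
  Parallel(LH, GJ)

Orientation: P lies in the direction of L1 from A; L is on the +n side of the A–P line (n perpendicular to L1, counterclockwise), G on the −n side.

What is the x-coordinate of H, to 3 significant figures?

38.8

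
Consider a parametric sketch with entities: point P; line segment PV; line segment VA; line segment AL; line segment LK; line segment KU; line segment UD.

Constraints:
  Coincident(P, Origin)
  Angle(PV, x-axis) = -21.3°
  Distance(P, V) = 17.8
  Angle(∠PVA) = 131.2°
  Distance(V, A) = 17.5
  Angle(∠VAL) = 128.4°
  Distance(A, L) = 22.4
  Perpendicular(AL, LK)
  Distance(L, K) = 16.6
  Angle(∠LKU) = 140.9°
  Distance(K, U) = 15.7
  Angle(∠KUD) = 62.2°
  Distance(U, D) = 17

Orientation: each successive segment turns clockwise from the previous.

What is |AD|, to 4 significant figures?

14.38

∠LKU = 140.9° gives KU at 109.2° from the x-axis; with |KU| = 15.7, U = (-8.516, -18.43). ∠KUD = 62.2° gives UD at -8.600° from the x-axis; with |UD| = 17.0, D = (8.292, -20.97). Then |AD| = |D − A| = 14.38.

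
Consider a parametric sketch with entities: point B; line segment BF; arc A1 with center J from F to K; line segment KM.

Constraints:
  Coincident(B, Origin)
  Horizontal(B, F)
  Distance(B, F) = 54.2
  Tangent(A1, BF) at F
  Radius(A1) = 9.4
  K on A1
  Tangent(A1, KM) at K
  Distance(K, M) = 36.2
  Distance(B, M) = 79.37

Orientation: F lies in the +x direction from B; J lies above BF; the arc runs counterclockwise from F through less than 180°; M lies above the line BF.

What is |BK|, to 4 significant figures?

64.22

Checks: |JK| = 9.400 ✓; ∠(JK, KM) = 90.00° ✓; |KM| = 36.20 ✓; |BM| = 79.37 ✓.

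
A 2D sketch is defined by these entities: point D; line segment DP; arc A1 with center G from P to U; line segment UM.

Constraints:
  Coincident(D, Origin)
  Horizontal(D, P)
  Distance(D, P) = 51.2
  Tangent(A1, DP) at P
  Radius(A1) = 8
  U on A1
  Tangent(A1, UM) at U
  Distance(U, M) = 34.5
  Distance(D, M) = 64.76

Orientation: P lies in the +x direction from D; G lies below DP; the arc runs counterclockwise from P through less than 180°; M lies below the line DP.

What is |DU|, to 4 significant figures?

44.23

Checks: |GU| = 8.000 ✓; ∠(GU, UM) = 90.00° ✓; |UM| = 34.50 ✓; |DM| = 64.76 ✓.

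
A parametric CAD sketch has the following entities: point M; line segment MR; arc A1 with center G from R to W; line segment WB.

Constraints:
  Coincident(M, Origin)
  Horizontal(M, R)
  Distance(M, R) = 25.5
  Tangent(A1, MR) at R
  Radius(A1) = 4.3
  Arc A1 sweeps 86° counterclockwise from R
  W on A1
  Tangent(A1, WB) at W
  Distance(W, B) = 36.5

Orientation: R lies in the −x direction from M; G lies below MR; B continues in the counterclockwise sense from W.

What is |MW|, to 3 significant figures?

30.1

M is at the origin; MR is horizontal with |MR| = 25.5 and R on the −x side, so R = (-25.5, 0.00). A1 meets MR tangentially, so GR is at right angles to MR, so G = R + (0, -4.3) = (-25.5, -4.30). On A1, R sits at bearing 90° from G; an 86° counterclockwise sweep puts W at bearing 176°, so W = G + 4.3·(cos 176°, sin 176°) = (-29.8, -4.00). Then |MW| = |W − M| = 30.1.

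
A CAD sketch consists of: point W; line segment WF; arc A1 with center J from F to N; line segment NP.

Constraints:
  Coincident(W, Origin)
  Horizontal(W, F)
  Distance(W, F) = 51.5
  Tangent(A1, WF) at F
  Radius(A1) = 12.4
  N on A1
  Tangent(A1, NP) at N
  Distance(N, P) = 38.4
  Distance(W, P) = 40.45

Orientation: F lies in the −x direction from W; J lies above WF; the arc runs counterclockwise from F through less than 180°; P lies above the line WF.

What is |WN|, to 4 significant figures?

41.84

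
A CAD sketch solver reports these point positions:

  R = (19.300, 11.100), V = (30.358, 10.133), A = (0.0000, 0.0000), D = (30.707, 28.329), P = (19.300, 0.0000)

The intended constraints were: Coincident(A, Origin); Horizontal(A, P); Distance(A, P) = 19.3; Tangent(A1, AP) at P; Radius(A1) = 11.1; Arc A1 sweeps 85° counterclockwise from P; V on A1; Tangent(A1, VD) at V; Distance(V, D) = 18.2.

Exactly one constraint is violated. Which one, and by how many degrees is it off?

Tangent(A1, VD) at V — off by 3.90°.

A = (0.00, 0.00) ✓; A.y = 0.00, P.y = 0.00 ✓; |AP| = 19.30 ✓; ∠(RP, PA) = 90.00° ✓; |RP| = 11.10 ✓; bearing(R→V) − bearing(R→P) = 85.00° ✓; |RV| = 11.10 ✓; ∠(RV, VD) = 86.10° ✗; |VD| = 18.20 ✓.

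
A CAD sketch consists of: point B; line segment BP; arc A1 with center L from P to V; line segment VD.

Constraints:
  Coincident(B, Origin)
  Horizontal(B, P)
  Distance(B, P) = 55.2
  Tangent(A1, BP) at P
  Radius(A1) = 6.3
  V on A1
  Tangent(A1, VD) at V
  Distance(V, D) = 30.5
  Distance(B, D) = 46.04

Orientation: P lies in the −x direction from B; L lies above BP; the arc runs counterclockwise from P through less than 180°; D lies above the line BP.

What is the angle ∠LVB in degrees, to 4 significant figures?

154.9°

Checks: |BP| = 55.20 ✓; |LV| = 6.300 ✓; ∠(LV, VD) = 90.00° ✓; |VD| = 30.50 ✓; |BD| = 46.04 ✓.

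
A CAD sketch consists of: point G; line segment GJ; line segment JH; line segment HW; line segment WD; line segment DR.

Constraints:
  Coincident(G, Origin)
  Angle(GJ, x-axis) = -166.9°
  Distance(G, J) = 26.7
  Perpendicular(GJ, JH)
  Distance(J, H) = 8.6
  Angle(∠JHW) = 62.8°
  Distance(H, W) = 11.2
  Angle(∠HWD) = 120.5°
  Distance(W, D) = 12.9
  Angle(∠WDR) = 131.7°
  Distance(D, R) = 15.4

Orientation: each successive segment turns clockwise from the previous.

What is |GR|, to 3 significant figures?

33.7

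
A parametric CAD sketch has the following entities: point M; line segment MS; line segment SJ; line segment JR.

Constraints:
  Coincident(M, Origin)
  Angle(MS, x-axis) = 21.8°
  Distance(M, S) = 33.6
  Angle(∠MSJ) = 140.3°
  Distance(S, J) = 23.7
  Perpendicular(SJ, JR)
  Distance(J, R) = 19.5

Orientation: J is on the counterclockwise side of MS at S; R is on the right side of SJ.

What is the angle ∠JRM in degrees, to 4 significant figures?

50.42°

M is at the origin; MS runs at 21.8° with length 33.6, so S = 33.6·(cos 21.8°, sin 21.8°) = (31.20, 12.48). ∠MSJ = 140.3°, so SJ runs at 21.8° + (180° − 140.3°) = 61.50° from the x-axis; with |SJ| = 23.7, J = S + 23.7·(cos 61.50°, sin 61.50°) = (42.51, 33.31). SJ is perpendicular to JR; with |JR| = 19.5 on the right of SJ, R = J + 19.5·(0.8788, -0.4772) = (59.64, 24.00). Then cos ∠JRM = RJ·RM / (|RJ||RM|), giving 50.42°.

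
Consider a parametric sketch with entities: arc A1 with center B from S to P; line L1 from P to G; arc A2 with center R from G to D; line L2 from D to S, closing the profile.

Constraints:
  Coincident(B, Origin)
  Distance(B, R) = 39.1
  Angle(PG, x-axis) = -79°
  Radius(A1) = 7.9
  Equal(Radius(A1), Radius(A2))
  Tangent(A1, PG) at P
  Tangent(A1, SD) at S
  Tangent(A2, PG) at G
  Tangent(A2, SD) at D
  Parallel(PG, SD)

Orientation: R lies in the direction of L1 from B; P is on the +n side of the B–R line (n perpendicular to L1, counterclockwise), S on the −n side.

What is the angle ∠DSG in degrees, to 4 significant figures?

22.00°

The slot axis is L1's direction at -79.0°, so u = (cos -79.0°, sin -79.0°) = (0.1908, -0.9816) and n = (−sin -79.0°, cos -79.0°) = (0.9816, 0.1908). B is at the origin and R lies 39.1 along u from B, so R = 39.1·u = (7.461, -38.38). Tangency of A1 to both parallel lines with radius 7.9 puts P and S at B ± 7.9·n: P = (7.755, 1.507), S = (-7.755, -1.507). Equal radii place G and D the same way about R: G = R + 7.9·n = (15.22, -36.87), D = R − 7.9·n = (-0.2942, -39.89). Then cos ∠DSG = SD·SG / (|SD||SG|), giving 22.00°.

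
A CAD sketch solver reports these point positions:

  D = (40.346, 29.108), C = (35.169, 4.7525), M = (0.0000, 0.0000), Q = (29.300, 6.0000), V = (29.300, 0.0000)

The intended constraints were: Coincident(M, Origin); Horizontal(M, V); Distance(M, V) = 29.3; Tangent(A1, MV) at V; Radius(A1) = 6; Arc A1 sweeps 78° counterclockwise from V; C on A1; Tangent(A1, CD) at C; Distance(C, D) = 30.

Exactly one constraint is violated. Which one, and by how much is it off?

Distance(C, D) = 30 — off by 5.10.

M = (0.00, 0.00) ✓; M.y = 0.00, V.y = 0.00 ✓; |MV| = 29.30 ✓; ∠(QV, VM) = 90.00° ✓; |QV| = 6.000 ✓; bearing(Q→C) − bearing(Q→V) = 78.00° ✓; |QC| = 6.000 ✓; ∠(QC, CD) = 90.00° ✓; |CD| = 24.90 ✗.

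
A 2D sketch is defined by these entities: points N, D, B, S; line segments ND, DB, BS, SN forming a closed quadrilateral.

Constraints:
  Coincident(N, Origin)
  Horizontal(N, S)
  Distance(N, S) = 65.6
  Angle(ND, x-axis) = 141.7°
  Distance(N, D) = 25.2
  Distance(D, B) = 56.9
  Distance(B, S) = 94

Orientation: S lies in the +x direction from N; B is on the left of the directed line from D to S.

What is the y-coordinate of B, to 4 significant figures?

68.50

N is at the origin; N and S share the same y with |NS| = 65.6 and S in +x, so S = (65.6, 0). ND runs at 141.7° with |ND| = 25.2, so D = (-19.78, 15.62). B is determined by |DB| = 56.9 and |BS| = 94.0 together: it lies at the intersection of circle(D, 56.9) and circle(S, 94.0). With |DS| = 86.79, the foot of the radical line on DS is 11.15 from D and the perpendicular offset is √(56.9² − 11.15²) = 55.80. Taking the left-of-DS solution: B = (1.228, 68.50).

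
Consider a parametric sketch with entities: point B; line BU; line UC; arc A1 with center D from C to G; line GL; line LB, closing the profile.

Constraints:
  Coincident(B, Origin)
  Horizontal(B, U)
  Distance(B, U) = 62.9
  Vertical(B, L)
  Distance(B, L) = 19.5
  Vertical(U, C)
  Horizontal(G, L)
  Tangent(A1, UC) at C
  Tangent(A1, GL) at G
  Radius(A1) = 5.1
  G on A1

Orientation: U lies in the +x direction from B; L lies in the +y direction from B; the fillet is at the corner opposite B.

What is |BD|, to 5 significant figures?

59.567

B and L share the same x with |BL| = 19.5 and L on the +y side, so L = (0.0000, 19.500). The virtual corner opposite B is at (62.900, 19.500). Since A1 is tangent to UC there, DC ⟂ UC and since A1 is tangent to GL there, DG ⟂ GL, with radius 5.1, so the center D sits 5.1 in from both sides at D = (57.800, 14.400). Then |BD| = |D − B| = 59.567.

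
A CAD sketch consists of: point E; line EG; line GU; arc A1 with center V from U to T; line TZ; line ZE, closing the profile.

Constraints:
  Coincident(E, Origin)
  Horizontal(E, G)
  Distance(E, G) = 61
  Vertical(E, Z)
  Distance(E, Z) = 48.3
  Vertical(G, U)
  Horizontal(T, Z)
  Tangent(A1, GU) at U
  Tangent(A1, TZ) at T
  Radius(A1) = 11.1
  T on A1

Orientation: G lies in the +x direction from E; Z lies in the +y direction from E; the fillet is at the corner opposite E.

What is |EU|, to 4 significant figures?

71.45

E is at the origin; E and G share the same y with |EG| = 61.0 and G on the +x side, so G = (61.00, 0.000). EZ is vertical with |EZ| = 48.3 and Z on the +y side, so Z = (0.000, 48.30). The virtual corner opposite E is at (61.00, 48.30). Tangency of A1 to GU means the radius VU is perpendicular to GU and tangency of A1 to TZ means the radius VT is perpendicular to TZ, with radius 11.1, so the center V sits 11.1 in from both sides at V = (49.90, 37.20). That places the tangent points at U = (61.00, 37.20) on GU and T = (49.90, 48.30) on TZ. Then |EU| = |U − E| = 71.45.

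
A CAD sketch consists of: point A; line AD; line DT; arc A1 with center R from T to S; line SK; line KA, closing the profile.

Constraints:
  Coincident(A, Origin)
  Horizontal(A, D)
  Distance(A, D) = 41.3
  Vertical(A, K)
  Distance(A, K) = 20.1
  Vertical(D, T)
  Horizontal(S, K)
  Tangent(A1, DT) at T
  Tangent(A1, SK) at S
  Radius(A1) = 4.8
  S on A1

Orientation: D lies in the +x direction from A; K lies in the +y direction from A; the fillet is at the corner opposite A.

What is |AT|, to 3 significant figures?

44.0

A is at the origin; AD is horizontal with |AD| = 41.3 and D on the +x side, so D = (41.3, 0.00). AK is vertical with |AK| = 20.1 and K on the +y side, so K = (0.00, 20.1). The virtual corner opposite A is at (41.3, 20.1). Tangency of A1 to DT means the radius RT is perpendicular to DT and since A1 is tangent to SK there, RS ⟂ SK, with radius 4.8, so the center R sits 4.8 in from both sides at R = (36.5, 15.3). That places the tangent points at T = (41.3, 15.3) on DT and S = (36.5, 20.1) on SK. Then |AT| = |T − A| = 44.0.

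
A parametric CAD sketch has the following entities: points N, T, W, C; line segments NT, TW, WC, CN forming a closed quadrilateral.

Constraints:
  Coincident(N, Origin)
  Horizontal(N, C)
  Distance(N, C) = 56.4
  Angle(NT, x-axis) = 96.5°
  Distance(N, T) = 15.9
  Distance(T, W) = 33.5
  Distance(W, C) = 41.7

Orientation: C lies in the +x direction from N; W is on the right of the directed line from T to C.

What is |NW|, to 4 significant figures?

20.57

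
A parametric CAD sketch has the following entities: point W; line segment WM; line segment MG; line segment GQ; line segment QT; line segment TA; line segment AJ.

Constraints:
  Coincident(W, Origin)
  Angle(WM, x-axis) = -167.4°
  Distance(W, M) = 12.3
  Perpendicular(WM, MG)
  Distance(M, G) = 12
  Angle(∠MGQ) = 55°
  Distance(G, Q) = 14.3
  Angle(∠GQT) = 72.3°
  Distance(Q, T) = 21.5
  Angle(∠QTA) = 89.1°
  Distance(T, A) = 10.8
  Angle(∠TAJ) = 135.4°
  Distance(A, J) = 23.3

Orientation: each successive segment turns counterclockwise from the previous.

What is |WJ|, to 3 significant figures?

30.6

W is at the origin; WM runs at -167.4° with length 12.3, so M = (-12.0, -2.68). The perpendicularity gives MG at right angles to WM, so MG runs at -77.4°; with |MG| = 12.0, G = (-9.39, -14.4). ∠MGQ = 55.0° gives GQ at 47.6° from the x-axis; with |GQ| = 14.3, Q = (0.256, -3.83). ∠GQT = 72.3° gives QT at 155° from the x-axis; with |QT| = 21.5, T = (-19.3, 5.15). ∠QTA = 89.1° gives TA at -114° from the x-axis; with |TA| = 10.8, A = (-23.6, -4.73). ∠TAJ = 135.4° gives AJ at -69.2° from the x-axis; with |AJ| = 23.3, J = (-15.4, -26.5). Then |WJ| = |J − W| = 30.6.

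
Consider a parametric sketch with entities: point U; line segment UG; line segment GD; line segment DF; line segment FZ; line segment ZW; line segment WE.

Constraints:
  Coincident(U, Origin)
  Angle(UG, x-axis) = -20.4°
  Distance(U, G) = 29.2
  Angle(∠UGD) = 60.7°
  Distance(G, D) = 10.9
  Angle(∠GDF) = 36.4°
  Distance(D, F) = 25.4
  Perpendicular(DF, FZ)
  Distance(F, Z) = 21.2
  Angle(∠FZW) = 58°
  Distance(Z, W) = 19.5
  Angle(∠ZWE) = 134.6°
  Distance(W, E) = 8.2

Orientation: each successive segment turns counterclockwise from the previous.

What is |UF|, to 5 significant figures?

26.001

∠UGD = 60.7° gives GD at 98.900° from the x-axis; with |GD| = 10.9, D = (25.682, 0.59046). ∠GDF = 36.4° gives DF at -117.50° from the x-axis; with |DF| = 25.4, F = (13.954, -21.940). Then |UF| = |F − U| = 26.001.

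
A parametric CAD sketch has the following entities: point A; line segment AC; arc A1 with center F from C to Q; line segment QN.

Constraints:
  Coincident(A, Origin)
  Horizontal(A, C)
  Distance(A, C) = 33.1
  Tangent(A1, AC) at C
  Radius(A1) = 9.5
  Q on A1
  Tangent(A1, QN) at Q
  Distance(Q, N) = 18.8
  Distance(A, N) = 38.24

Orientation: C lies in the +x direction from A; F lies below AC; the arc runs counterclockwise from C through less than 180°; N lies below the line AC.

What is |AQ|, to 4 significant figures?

25.73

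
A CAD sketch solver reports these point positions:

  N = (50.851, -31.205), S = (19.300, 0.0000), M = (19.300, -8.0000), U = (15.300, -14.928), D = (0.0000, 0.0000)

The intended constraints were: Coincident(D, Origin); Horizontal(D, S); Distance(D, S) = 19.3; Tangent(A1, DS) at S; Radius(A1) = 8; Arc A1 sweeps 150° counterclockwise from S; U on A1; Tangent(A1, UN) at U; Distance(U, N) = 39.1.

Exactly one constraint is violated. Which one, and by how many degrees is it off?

Tangent(A1, UN) at U — off by 5.40°.

D = (0.00, 0.00) ✓; D.y = 0.00, S.y = 0.00 ✓; |DS| = 19.30 ✓; ∠(MS, SD) = 90.00° ✓; |MS| = 8.000 ✓; bearing(M→U) − bearing(M→S) = 150.0° ✓; |MU| = 8.000 ✓; ∠(MU, UN) = 84.60° ✗; |UN| = 39.10 ✓.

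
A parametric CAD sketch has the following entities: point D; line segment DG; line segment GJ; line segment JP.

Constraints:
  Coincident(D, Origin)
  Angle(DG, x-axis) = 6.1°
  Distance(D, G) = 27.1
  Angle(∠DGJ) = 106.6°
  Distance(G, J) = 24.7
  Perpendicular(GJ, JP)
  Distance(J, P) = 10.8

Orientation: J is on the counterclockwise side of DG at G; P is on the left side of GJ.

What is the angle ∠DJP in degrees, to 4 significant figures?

51.32°

D is at the origin; DG runs at 6.1° with length 27.1, so G = 27.1·(cos 6.1°, sin 6.1°) = (26.95, 2.880). ∠DGJ = 106.6°, so GJ runs at 6.1° + (180° − 106.6°) = 79.50° from the x-axis; with |GJ| = 24.7, J = G + 24.7·(cos 79.50°, sin 79.50°) = (31.45, 27.17). The perpendicularity gives JP at right angles to GJ; with |JP| = 10.8 on the left of GJ, P = J + 10.8·(-0.9833, 0.1822) = (20.83, 29.13). Then cos ∠DJP = JD·JP / (|JD||JP|), giving 51.32°.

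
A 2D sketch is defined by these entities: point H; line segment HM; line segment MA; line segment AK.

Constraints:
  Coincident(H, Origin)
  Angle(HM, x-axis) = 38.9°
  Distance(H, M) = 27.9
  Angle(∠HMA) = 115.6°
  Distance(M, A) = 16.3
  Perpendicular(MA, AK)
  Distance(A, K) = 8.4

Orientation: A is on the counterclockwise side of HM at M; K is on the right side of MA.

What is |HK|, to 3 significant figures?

43.9

H is at the origin; HM runs at 38.9° with length 27.9, so M = 27.9·(cos 38.9°, sin 38.9°) = (21.7, 17.5). ∠HMA = 115.6°, so MA runs at 38.9° + (180° − 115.6°) = 103° from the x-axis; with |MA| = 16.3, A = M + 16.3·(cos 103°, sin 103°) = (18.0, 33.4). MA is perpendicular to AK; with |AK| = 8.4 on the right of MA, K = A + 8.4·(0.973, 0.230) = (26.1, 35.3). Then |HK| = |K − H| = 43.9.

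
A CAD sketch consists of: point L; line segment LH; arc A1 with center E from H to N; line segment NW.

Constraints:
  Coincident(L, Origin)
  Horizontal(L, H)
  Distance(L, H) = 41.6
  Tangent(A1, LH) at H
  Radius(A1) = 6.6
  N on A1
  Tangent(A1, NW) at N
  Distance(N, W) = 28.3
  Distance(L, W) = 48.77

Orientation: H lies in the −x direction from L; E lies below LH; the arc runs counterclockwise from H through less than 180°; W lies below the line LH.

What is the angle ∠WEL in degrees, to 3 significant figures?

84.4°

L is at the origin; L and H share the same y with |LH| = 41.6 and H on the −x side, so H = (-41.6, 0.00). Tangency of A1 to LH means the radius EH is perpendicular to LH, so E = H + (0, -6.6) = (-41.6, -6.60). Since EN ⟂ NW (tangency), |EW| = √(6.6² + 28.3²) = 29.1 regardless of where N sits on A1. So W lies on both circle(L, 48.77) and circle(E, 29.1); the below-LH intersection is W = (-34.3, -34.7). N is the foot of the tangent from W: N = (-47.4, -9.68).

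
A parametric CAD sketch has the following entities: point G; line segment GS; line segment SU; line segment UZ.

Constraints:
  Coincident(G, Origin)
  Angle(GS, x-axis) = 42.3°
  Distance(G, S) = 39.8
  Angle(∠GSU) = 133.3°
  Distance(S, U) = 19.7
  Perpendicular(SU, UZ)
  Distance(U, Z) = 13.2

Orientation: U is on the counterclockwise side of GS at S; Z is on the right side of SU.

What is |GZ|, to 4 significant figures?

63.14

∠GSU = 133.3°, so SU runs at 42.3° + (180° − 133.3°) = 89.00° from the x-axis; with |SU| = 19.7, U = S + 19.7·(cos 89.00°, sin 89.00°) = (29.78, 46.48). SU is perpendicular to UZ; with |UZ| = 13.2 on the right of SU, Z = U + 13.2·(0.9998, -0.01745) = (42.98, 46.25). Then |GZ| = |Z − G| = 63.14.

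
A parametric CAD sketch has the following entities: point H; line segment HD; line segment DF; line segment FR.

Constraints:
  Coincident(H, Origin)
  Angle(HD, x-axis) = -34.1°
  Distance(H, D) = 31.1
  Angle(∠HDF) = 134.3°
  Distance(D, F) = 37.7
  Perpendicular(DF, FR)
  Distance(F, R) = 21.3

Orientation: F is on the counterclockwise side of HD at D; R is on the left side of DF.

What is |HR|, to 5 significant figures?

59.428

H is at the origin; HD runs at -34.1° with length 31.1, so D = 31.1·(cos -34.1°, sin -34.1°) = (25.753, -17.436). ∠HDF = 134.3°, so DF runs at -34.1° + (180° − 134.3°) = 11.600° from the x-axis; with |DF| = 37.7, F = D + 37.7·(cos 11.600°, sin 11.600°) = (62.683, -9.8552). DF is perpendicular to FR; with |FR| = 21.3 on the left of DF, R = F + 21.3·(-0.20108, 0.97958) = (58.400, 11.010). Then |HR| = |R − H| = 59.428.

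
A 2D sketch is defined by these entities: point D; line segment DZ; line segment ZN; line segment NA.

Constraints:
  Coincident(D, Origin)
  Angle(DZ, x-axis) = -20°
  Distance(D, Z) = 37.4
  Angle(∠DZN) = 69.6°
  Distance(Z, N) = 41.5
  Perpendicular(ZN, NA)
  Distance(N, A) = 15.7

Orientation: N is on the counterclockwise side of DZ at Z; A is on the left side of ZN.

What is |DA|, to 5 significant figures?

34.420

∠DZN = 69.6°, so ZN runs at -20.0° + (180° − 69.6°) = 90.400° from the x-axis; with |ZN| = 41.5, N = Z + 41.5·(cos 90.400°, sin 90.400°) = (34.855, 28.707). The perpendicularity gives NA at right angles to ZN; with |NA| = 15.7 on the left of ZN, A = N + 15.7·(-0.99998, -0.0069813) = (19.155, 28.598). Then |DA| = |A − D| = 34.420.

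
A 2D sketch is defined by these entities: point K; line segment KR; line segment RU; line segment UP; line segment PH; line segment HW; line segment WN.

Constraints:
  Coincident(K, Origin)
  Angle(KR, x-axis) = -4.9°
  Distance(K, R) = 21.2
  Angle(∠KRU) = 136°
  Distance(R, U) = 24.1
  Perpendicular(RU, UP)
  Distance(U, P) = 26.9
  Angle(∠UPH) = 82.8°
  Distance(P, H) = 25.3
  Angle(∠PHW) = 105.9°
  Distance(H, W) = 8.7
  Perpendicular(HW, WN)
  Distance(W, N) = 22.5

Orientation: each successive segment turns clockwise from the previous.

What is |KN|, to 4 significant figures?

35.30

K is at the origin; KR runs at -4.9° with length 21.2, so R = (21.12, -1.811). ∠KRU = 136.0° gives RU at -48.90° from the x-axis; with |RU| = 24.1, U = (36.97, -19.97). The perpendicularity gives UP at right angles to RU, so UP runs at -138.9°; with |UP| = 26.9, P = (16.69, -37.66). ∠UPH = 82.8° gives PH at 123.9° from the x-axis; with |PH| = 25.3, H = (2.583, -16.66). ∠PHW = 105.9° gives HW at 49.80° from the x-axis; with |HW| = 8.7, W = (8.199, -10.01). The perpendicularity gives WN at right angles to HW, so WN runs at -40.20°; with |WN| = 22.5, N = (25.38, -24.53). Then |KN| = |N − K| = 35.30.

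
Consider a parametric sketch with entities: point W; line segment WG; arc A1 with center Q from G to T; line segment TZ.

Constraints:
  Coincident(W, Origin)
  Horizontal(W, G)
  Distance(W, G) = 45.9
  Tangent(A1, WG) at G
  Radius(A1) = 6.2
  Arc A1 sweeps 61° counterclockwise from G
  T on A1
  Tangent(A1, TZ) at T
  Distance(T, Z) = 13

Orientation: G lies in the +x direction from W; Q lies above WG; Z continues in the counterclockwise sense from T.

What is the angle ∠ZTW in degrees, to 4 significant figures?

122.6°

On A1, G sits at bearing -90° from Q; a 61° counterclockwise sweep puts T at bearing -29°, so T = Q + 6.2·(cos -29°, sin -29°) = (51.32, 3.194). A1 meets TZ tangentially, so QT is at right angles to TZ, so TZ runs along (−sin -29°, cos -29°); with |TZ| = 13.0, Z = (57.63, 14.56). Then cos ∠ZTW = TZ·TW / (|TZ||TW|), giving 122.6°.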